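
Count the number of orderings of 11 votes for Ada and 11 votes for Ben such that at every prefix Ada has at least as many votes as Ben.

Reading a vote for the leader as '(' and for the other as ')' turns such a sequence into a balanced string of 11 pairs, so the count is C_11.
C_11 = C(22,11)/12 = 705432/12 = 58786.

58786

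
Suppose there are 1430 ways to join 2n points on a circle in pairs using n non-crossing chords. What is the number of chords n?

Non-crossing pairings of 2n points on a circle are counted by C_n. Since C_8 = 1430, the index is 8.

8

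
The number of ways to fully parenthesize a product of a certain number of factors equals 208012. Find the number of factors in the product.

Parenthesizations of m factors are counted by C_{m−1}. Since C_12 = 208012, the index is 12.
So the index is 12, and the number of factors is 12 + 1 = 13.

13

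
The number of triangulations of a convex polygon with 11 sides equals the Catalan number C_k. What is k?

Triangulations of a convex m-gon are counted by C_{m−2}; with m = 11 this is C_9.

9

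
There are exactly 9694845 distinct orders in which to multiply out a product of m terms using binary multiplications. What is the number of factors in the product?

16

Parenthesizations of m factors are counted by C_{m−1}; 9694845 = C_15.
So the index is 15, and the number of factors is 15 + 1 = 16.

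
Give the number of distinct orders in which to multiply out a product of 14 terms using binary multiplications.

742900

Ways to associate a product of 14 factors correspond to binary trees on 14 leaves, so the count is C_13.
C_13 = C(26,13)/14 = 10400600/14 = 742900.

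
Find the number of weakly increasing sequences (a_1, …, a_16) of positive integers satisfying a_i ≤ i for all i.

35357670

Such sub-staircase sequences of length n are counted by C_n; here n = 16.
C_16 = C(32,16)/17 = 601080390/17 = 35357670.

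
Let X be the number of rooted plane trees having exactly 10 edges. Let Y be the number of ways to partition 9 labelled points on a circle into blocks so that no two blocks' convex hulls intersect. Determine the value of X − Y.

A rooted plane tree with 10 edges has 11 nodes, and the count is C_10. So X = C_10 = 16796.
Non-crossing partitions of an n-element set are counted by C_n; here n = 9. So Y = C_9 = 4862.
X − Y = 16796 − 4862 = 11934.

11934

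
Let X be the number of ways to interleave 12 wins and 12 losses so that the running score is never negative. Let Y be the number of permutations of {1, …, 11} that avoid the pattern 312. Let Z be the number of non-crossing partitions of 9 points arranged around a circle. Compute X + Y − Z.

Ballot sequences with n votes each where one side never trails are Dyck words, counted by C_n; here n = 12. So X = C_12 = 208012.
Permutations of [n] avoiding any single length-3 pattern are counted by C_n; here n = 11. So Y = C_11 = 58786.
The non-crossing partitions of [9] form a lattice of size C_9. So Z = C_9 = 4862.
X + Y − Z = 208012 + 58786 − 4862 = 261936.

261936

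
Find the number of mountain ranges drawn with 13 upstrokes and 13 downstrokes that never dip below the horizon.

742900

Paths of 13 up- and 13 down-steps that never dip below the axis are Dyck paths; their count is C_13.
C_13 = C(26,13)/14 = 10400600/14 = 742900.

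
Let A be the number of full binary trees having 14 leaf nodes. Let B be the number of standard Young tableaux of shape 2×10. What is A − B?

Full binary trees with 14 leaves have 14−1 = 13 internal nodes, so there are C_13 of them. So A = C_13 = 742900.
By the hook-length formula (or a Dyck-path bijection), SYT of shape 2×10 number C_10. So B = C_10 = 16796.
A − B = 742900 − 16796 = 726104.

726104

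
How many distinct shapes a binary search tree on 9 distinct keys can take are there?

4862

Rooted binary trees with 9 nodes (each child slot possibly empty) number C_9.
C_9 = 4862.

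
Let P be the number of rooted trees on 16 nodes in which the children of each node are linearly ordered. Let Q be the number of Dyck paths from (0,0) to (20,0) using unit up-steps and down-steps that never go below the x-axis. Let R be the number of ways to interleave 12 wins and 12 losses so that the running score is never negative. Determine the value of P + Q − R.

A rooted plane tree on 16 nodes has 15 edges, and such trees are counted by C_15. So P = C_15 = 9694845.
A Dyck path with 10 up-steps and 10 down-steps has semilength 10, so there are C_10 of them. So Q = C_10 = 16796.
Ballot sequences with n votes each where one side never trails are Dyck words, counted by C_n; here n = 12. So R = C_12 = 208012.
P + Q − R = 9694845 + 16796 − 208012 = 9503629.

9503629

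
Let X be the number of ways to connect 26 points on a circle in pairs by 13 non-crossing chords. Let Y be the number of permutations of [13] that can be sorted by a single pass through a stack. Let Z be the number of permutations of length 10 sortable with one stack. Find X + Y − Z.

Pairing 26 circle points by 13 non-crossing chords gives C_13 matchings. So X = C_13 = 742900.
Stack-sortable permutations are exactly the 231-avoiding ones, counted by C_n; here n = 13. So Y = C_13 = 742900.
Stack-sortable permutations are exactly the 231-avoiding ones, counted by C_n; here n = 10. So Z = C_10 = 16796.
X + Y − Z = 742900 + 742900 − 16796 = 1469004.

1469004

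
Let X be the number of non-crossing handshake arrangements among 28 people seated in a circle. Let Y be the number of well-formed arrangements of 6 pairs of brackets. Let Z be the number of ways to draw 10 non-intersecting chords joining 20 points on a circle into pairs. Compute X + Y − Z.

2657776

Non-crossing handshake pairings of 2n people are counted by C_n; 28 people gives n = 14. So X = C_14 = 2674440.
Balanced strings of n pairs of brackets are counted by C_n; here n = 6. So Y = C_6 = 132.
Pairing 20 circle points by 10 non-crossing chords gives C_10 matchings. So Z = C_10 = 16796.
X + Y − Z = 2674440 + 132 − 16796 = 2657776.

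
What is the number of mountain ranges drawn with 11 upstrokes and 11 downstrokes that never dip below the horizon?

58786

Dyck paths of semilength n (length 2n) are counted by C_n; here n = 11.
C_11 = C(22,11)/12 = 705432/12 = 58786.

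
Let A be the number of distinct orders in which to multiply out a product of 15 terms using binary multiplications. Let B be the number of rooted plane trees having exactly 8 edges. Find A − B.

2673010

Bracketing 15 factors into binary products is counted by C_{15−1} = C_14. So A = C_14 = 2674440.
Rooted ordered trees with n edges are counted by C_n; here n = 8. So B = C_8 = 1430.
A − B = 2674440 − 1430 = 2673010.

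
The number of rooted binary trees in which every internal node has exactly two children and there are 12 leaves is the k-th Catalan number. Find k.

Full binary trees with 12 leaves have 12−1 = 11 internal nodes, so there are C_11 of them.

11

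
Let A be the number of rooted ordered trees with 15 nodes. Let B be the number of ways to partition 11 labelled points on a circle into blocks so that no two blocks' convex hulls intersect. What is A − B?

2615654

Rooted ordered (plane) trees on m nodes have m−1 edges and are counted by C_{m−1}; m = 15 gives C_14. So A = C_14 = 2674440.
Non-crossing partitions of an n-element set are counted by C_n; here n = 11. So B = C_11 = 58786.
A − B = 2674440 − 58786 = 2615654.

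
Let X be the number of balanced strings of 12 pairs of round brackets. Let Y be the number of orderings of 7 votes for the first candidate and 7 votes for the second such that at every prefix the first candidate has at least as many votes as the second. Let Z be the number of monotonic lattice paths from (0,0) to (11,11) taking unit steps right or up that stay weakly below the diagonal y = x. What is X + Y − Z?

A balanced arrangement of 12 bracket pairs is a Dyck word of semilength 12, so the count is C_12. So X = C_12 = 208012.
Ballot sequences with n votes each where one side never trails are Dyck words, counted by C_n; here n = 7. So Y = C_7 = 429.
Sub-diagonal monotone paths from (0,0) to (11,11) biject with Dyck paths of semilength 11, giving C_11. So Z = C_11 = 58786.
X + Y − Z = 208012 + 429 − 58786 = 149655.

149655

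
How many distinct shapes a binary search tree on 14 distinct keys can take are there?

2674440

Binary trees (left/right distinguished) on n nodes are counted by C_n; here n = 14.
C_14 = 2674440.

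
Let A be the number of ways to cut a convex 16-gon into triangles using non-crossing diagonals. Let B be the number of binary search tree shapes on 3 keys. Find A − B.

Triangulations of a convex m-gon are counted by C_{m−2}; with m = 16 this is C_14. So A = C_14 = 2674440.
Binary trees (left/right distinguished) on n nodes are counted by C_n; here n = 3. So B = C_3 = 5.
A − B = 2674440 − 5 = 2674435.

2674435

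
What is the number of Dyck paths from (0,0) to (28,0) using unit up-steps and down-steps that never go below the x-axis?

2674440

A Dyck path with 14 up-steps and 14 down-steps has semilength 14, so there are C_14 of them.
C_14 = C(28,14)/15 = 40116600/15 = 2674440.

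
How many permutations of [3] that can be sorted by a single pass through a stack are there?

5

By Knuth's characterisation, the stack-sortable permutations of length 3 are the 231-avoiders, numbering C_3.
C_3 = 5.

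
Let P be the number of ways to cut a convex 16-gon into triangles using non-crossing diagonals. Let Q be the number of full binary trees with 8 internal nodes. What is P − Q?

2673010

A convex 16-gon is triangulated into 14 triangles, and the number of such triangulations is the Catalan number C_{16−2} = C_14. So P = C_14 = 2674440.
The number of full binary trees on 8 internal nodes is the Catalan number C_8. So Q = C_8 = 1430.
P − Q = 2674440 − 1430 = 2673010.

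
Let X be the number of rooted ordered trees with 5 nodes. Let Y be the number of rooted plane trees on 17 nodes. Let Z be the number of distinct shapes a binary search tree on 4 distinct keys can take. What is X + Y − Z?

Rooted ordered (plane) trees on m nodes have m−1 edges and are counted by C_{m−1}; m = 5 gives C_4. So X = C_4 = 14.
A rooted plane tree on 17 nodes has 16 edges, and such trees are counted by C_16. So Y = C_16 = 35357670.
There are C_n binary search tree shapes on n keys; with n = 4 that is C_4. So Z = C_4 = 14.
X + Y − Z = 14 + 35357670 − 14 = 35357670.

35357670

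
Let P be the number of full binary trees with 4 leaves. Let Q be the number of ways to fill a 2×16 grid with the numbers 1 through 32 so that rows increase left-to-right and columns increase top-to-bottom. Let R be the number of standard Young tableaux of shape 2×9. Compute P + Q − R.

35352813

A full binary tree with L leaves has L−1 internal nodes and is counted by C_{L−1}; L = 4 gives C_3. So P = C_3 = 5.
Standard Young tableaux of shape 2×n are counted by C_n; here n = 16. So Q = C_16 = 35357670.
Standard Young tableaux of shape 2×n are counted by C_n; here n = 9. So R = C_9 = 4862.
P + Q − R = 5 + 35357670 − 4862 = 35352813.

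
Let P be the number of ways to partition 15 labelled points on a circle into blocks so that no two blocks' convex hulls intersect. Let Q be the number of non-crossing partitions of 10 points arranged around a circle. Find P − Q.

The non-crossing partitions of [15] form a lattice of size C_15. So P = C_15 = 9694845.
Non-crossing partitions of an n-element set are counted by C_n; here n = 10. So Q = C_10 = 16796.
P − Q = 9694845 − 16796 = 9678049.

9678049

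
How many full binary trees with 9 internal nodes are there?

The number of full binary trees on 9 internal nodes is the Catalan number C_9.
C_9 = C(18,9)/10 = 48620/10 = 4862.

4862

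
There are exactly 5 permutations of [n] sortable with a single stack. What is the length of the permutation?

3

Stack-sortable permutations of [n] are counted by C_n; 5 = C_3.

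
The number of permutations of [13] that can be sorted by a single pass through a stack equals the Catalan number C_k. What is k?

By Knuth's characterisation, the stack-sortable permutations of length 13 are the 231-avoiders, numbering C_13.

13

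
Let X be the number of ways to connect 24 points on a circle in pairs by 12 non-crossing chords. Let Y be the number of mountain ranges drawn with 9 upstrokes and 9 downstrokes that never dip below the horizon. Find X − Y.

203150

Pairing 24 circle points by 12 non-crossing chords gives C_12 matchings. So X = C_12 = 208012.
Paths of 9 up- and 9 down-steps that never dip below the axis are Dyck paths; their count is C_9. So Y = C_9 = 4862.
X − Y = 208012 − 4862 = 203150.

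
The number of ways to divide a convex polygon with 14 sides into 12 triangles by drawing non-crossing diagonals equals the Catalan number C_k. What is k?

12

The number of triangulations of a 14-gon is the Catalan number C_12 (index = sides − 2).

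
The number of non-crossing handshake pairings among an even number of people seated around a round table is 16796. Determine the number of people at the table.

Non-crossing handshake pairings of 2n people are counted by C_n. Since C_10 = 16796, the index is 10.
So n = 10, and there are 2n = 20 people.

20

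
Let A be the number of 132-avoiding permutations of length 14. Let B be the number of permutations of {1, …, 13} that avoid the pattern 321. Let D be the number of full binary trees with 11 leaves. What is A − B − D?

1914744

For any fixed pattern of length 3, the pattern-avoiding permutations of [14] number C_14. So A = C_14 = 2674440.
For any fixed pattern of length 3, the pattern-avoiding permutations of [13] number C_13. So B = C_13 = 742900.
A full binary tree with L leaves has L−1 internal nodes and is counted by C_{L−1}; L = 11 gives C_10. So D = C_10 = 16796.
A − B − D = 2674440 − 742900 − 16796 = 1914744.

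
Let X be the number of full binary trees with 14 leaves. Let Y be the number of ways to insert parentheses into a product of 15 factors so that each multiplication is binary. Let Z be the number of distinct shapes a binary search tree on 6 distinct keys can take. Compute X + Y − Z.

A full binary tree with L leaves has L−1 internal nodes and is counted by C_{L−1}; L = 14 gives C_13. So X = C_13 = 742900.
Ways to associate a product of 15 factors correspond to binary trees on 15 leaves, so the count is C_14. So Y = C_14 = 2674440.
Rooted binary trees with 6 nodes (each child slot possibly empty) number C_6. So Z = C_6 = 132.
X + Y − Z = 742900 + 2674440 − 132 = 3417208.

3417208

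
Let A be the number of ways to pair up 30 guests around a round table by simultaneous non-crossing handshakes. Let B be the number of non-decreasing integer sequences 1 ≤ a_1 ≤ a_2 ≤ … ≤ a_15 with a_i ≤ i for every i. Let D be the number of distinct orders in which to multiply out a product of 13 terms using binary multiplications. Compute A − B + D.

208012

Non-crossing handshake pairings of 2n people are counted by C_n; 30 people gives n = 15. So A = C_15 = 9694845.
Weakly increasing sequences with a_i ≤ i biject with Dyck paths of semilength 15, so there are C_15. So B = C_15 = 9694845.
Parenthesizations of m factors correspond to full binary trees with m leaves, counted by C_{m−1}; m = 13 gives C_12. So D = C_12 = 208012.
A − B + D = 9694845 − 9694845 + 208012 = 208012.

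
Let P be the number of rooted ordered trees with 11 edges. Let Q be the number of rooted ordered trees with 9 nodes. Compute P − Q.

Rooted ordered trees with n edges are counted by C_n; here n = 11. So P = C_11 = 58786.
Rooted ordered (plane) trees on m nodes have m−1 edges and are counted by C_{m−1}; m = 9 gives C_8. So Q = C_8 = 1430.
P − Q = 58786 − 1430 = 57356.

57356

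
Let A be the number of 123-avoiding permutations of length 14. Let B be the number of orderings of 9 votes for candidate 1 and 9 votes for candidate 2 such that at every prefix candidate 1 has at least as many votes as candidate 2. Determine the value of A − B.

Permutations of [n] avoiding any single length-3 pattern are counted by C_n; here n = 14. So A = C_14 = 2674440.
Ballot sequences with n votes each where one side never trails are Dyck words, counted by C_n; here n = 9. So B = C_9 = 4862.
A − B = 2674440 − 4862 = 2669578.

2669578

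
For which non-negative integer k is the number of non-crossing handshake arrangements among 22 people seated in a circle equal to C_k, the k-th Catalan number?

With 22 = 2·11 people, non-crossing handshake pairings are non-crossing perfect matchings on a circle, counted by C_11.

11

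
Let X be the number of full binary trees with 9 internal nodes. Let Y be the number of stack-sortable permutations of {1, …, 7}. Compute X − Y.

Full binary trees with n internal nodes are counted by C_n; here n = 9. So X = C_9 = 4862.
Stack-sortable permutations are exactly the 231-avoiding ones, counted by C_n; here n = 7. So Y = C_7 = 429.
X − Y = 4862 − 429 = 4433.

4433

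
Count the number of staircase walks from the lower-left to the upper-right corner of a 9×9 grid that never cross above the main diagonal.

4862

Monotone paths in an n×n grid that stay weakly below the diagonal are counted by C_n; here n = 9.
C_9 = 4862.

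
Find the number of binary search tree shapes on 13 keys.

Binary trees (left/right distinguished) on n nodes are counted by C_n; here n = 13.
C_13 = 742900.

742900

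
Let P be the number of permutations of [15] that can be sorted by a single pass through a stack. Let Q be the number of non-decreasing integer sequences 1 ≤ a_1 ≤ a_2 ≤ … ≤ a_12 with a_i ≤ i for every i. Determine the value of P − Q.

9486833

By Knuth's characterisation, the stack-sortable permutations of length 15 are the 231-avoiders, numbering C_15. So P = C_15 = 9694845.
Such sub-staircase sequences of length n are counted by C_n; here n = 12. So Q = C_12 = 208012.
P − Q = 9694845 − 208012 = 9486833.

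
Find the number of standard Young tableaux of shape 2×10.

By the hook-length formula (or a Dyck-path bijection), SYT of shape 2×10 number C_10.
C_10 = C_9 · 2(2·9+1)/(9+2) = 4862 · 38/11 = 16796.

16796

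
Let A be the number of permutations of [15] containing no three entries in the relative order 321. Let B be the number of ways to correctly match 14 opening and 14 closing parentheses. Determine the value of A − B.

7020405

Permutations of [n] avoiding any single length-3 pattern are counted by C_n; here n = 15. So A = C_15 = 9694845.
Balanced strings of n pairs of brackets are counted by C_n; here n = 14. So B = C_14 = 2674440.
A − B = 9694845 − 2674440 = 7020405.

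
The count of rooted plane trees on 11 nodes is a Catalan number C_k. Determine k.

10

A rooted plane tree on 11 nodes has 10 edges, and such trees are counted by C_10.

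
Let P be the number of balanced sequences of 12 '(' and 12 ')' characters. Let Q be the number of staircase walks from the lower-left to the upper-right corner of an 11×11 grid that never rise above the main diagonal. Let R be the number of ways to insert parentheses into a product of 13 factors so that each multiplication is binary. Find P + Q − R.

58786

Balanced strings of n pairs of brackets are counted by C_n; here n = 12. So P = C_12 = 208012.
Sub-diagonal monotone paths from (0,0) to (11,11) biject with Dyck paths of semilength 11, giving C_11. So Q = C_11 = 58786.
Bracketing 13 factors into binary products is counted by C_{13−1} = C_12. So R = C_12 = 208012.
P + Q − R = 208012 + 58786 − 208012 = 58786.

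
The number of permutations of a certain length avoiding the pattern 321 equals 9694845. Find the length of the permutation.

Permutations of [n] avoiding a fixed length-3 pattern are counted by C_n; 9694845 = C_15.

15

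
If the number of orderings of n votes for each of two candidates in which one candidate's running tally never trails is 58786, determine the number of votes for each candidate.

11

Such ballot sequences with n votes each are counted by C_n. Since C_11 = 58786, the index is 11.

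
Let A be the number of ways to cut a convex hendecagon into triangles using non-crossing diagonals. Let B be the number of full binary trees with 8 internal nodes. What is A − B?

A convex 11-gon is triangulated into 9 triangles, and the number of such triangulations is the Catalan number C_{11−2} = C_9. So A = C_9 = 4862.
Full binary trees with n internal nodes are counted by C_n; here n = 8. So B = C_8 = 1430.
A − B = 4862 − 1430 = 3432.

3432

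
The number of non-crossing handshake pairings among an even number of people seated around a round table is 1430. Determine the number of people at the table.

16

Non-crossing handshake pairings of 2n people are counted by C_n. Since C_8 = 1430, the index is 8.
So n = 8, and there are 2n = 16 people.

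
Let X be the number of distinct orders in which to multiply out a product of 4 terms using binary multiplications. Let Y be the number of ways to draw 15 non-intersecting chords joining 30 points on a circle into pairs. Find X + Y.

9694850

Parenthesizations of m factors correspond to full binary trees with m leaves, counted by C_{m−1}; m = 4 gives C_3. So X = C_3 = 5.
Pairing 30 circle points by 15 non-crossing chords gives C_15 matchings. So Y = C_15 = 9694845.
X + Y = 5 + 9694845 = 9694850.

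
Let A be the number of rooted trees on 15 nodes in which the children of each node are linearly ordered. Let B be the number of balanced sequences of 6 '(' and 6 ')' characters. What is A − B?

2674308

Rooted ordered (plane) trees on m nodes have m−1 edges and are counted by C_{m−1}; m = 15 gives C_14. So A = C_14 = 2674440.
With 6 pairs the number of balanced bracket strings is the Catalan number C_6. So B = C_6 = 132.
A − B = 2674440 − 132 = 2674308.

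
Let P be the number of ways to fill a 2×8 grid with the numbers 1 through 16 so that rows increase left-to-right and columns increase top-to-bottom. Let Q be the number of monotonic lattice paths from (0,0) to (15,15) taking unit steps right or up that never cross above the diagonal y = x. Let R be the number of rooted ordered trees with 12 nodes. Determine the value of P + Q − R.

By the hook-length formula (or a Dyck-path bijection), SYT of shape 2×8 number C_8. So P = C_8 = 1430.
Sub-diagonal monotone paths from (0,0) to (15,15) biject with Dyck paths of semilength 15, giving C_15. So Q = C_15 = 9694845.
Rooted ordered (plane) trees on m nodes have m−1 edges and are counted by C_{m−1}; m = 12 gives C_11. So R = C_11 = 58786.
P + Q − R = 1430 + 9694845 − 58786 = 9637489.

9637489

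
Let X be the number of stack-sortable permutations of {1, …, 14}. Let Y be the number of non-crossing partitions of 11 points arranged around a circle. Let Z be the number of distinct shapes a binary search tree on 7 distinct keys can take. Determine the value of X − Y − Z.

By Knuth's characterisation, the stack-sortable permutations of length 14 are the 231-avoiders, numbering C_14. So X = C_14 = 2674440.
The non-crossing partitions of [11] form a lattice of size C_11. So Y = C_11 = 58786.
There are C_n binary search tree shapes on n keys; with n = 7 that is C_7. So Z = C_7 = 429.
X − Y − Z = 2674440 − 58786 − 429 = 2615225.

2615225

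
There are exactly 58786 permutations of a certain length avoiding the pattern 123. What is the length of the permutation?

11

Permutations of [n] avoiding a fixed length-3 pattern are counted by C_n; 58786 = C_11.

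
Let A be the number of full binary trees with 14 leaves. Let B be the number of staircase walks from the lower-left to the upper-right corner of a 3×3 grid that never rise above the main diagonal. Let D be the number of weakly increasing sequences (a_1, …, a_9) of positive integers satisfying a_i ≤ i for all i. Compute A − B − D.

738033

A full binary tree with L leaves has L−1 internal nodes and is counted by C_{L−1}; L = 14 gives C_13. So A = C_13 = 742900.
Monotone paths in an n×n grid that stay weakly below the diagonal are counted by C_n; here n = 3. So B = C_3 = 5.
Weakly increasing sequences with a_i ≤ i biject with Dyck paths of semilength 9, so there are C_9. So D = C_9 = 4862.
A − B − D = 742900 − 5 − 4862 = 738033.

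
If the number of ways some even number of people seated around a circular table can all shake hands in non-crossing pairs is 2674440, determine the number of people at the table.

Non-crossing handshake pairings of 2n people are counted by C_n. Since C_14 = 2674440, the index is 14.
So n = 14, and there are 2n = 28 people.

28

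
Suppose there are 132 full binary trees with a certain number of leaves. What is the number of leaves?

Full binary trees with L leaves are counted by C_{L−1}. Since C_6 = 132, the index is 6.
So the index is 6, and the number of leaves is 6 + 1 = 7.

7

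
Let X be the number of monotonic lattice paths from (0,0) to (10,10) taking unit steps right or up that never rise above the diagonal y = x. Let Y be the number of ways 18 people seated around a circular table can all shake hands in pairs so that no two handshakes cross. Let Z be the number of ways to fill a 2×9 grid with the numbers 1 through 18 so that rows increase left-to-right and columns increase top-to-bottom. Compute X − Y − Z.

Sub-diagonal monotone paths from (0,0) to (10,10) biject with Dyck paths of semilength 10, giving C_10. So X = C_10 = 16796.
With 18 = 2·9 people, non-crossing handshake pairings are non-crossing perfect matchings on a circle, counted by C_9. So Y = C_9 = 4862.
Standard Young tableaux of shape 2×n are counted by C_n; here n = 9. So Z = C_9 = 4862.
X − Y − Z = 16796 − 4862 − 4862 = 7072.

7072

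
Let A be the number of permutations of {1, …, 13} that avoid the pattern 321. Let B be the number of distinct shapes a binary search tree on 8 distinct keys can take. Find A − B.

For any fixed pattern of length 3, the pattern-avoiding permutations of [13] number C_13. So A = C_13 = 742900.
Binary trees (left/right distinguished) on n nodes are counted by C_n; here n = 8. So B = C_8 = 1430.
A − B = 742900 − 1430 = 741470.

741470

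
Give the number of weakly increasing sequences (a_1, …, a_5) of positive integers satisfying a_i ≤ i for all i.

42

Weakly increasing sequences with a_i ≤ i biject with Dyck paths of semilength 5, so there are C_5.
C_5 = C(10,5)/6 = 252/6 = 42.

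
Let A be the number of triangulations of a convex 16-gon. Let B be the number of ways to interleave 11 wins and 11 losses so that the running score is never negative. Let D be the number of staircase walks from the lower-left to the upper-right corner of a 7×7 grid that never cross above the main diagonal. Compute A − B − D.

2615225

The number of triangulations of a 16-gon is the Catalan number C_14 (index = sides − 2). So A = C_14 = 2674440.
Reading a vote for the leader as '(' and for the other as ')' turns such a sequence into a balanced string of 11 pairs, so the count is C_11. So B = C_11 = 58786.
Sub-diagonal monotone paths from (0,0) to (7,7) biject with Dyck paths of semilength 7, giving C_7. So D = C_7 = 429.
A − B − D = 2674440 − 58786 − 429 = 2615225.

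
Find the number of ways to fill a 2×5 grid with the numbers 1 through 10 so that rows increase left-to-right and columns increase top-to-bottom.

42

Standard Young tableaux of shape 2×n are counted by C_n; here n = 5.
C_5 = 42.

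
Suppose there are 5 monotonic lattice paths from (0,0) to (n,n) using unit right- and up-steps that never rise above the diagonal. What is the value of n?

Such diagonal-avoiding paths in an n×n grid are counted by C_n; 5 = C_3.

3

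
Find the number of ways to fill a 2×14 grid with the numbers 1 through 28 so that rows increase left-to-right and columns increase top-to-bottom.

2674440

By the hook-length formula (or a Dyck-path bijection), SYT of shape 2×14 number C_14.
C_14 = C_13 · 2(2·13+1)/(13+2) = 742900 · 54/15 = 2674440.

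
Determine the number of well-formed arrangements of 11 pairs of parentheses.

With 11 pairs the number of balanced bracket strings is the Catalan number C_11.
C_11 = C(22,11)/12 = 705432/12 = 58786.

58786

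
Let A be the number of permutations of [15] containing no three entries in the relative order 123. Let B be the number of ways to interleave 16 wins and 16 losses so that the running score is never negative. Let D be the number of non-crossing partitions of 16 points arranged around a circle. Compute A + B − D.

For any fixed pattern of length 3, the pattern-avoiding permutations of [15] number C_15. So A = C_15 = 9694845.
Ballot sequences with n votes each where one side never trails are Dyck words, counted by C_n; here n = 16. So B = C_16 = 35357670.
Non-crossing partitions of an n-element set are counted by C_n; here n = 16. So D = C_16 = 35357670.
A + B − D = 9694845 + 35357670 − 35357670 = 9694845.

9694845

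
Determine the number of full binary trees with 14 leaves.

742900

A full binary tree with L leaves has L−1 internal nodes and is counted by C_{L−1}; L = 14 gives C_13.
C_13 = 742900.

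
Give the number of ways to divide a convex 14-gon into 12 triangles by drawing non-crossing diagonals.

Triangulations of a convex m-gon are counted by C_{m−2}; with m = 14 this is C_12.
C_12 = C(24,12)/13 = 2704156/13 = 208012.

208012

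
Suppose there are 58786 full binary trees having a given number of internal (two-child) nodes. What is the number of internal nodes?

11

Full binary trees with n internal nodes are counted by C_n. Since C_11 = 58786, the index is 11.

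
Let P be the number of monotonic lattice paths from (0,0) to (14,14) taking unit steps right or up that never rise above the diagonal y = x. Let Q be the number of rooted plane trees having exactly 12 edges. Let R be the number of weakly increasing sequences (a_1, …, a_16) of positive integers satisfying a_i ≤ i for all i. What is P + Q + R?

Sub-diagonal monotone paths from (0,0) to (14,14) biject with Dyck paths of semilength 14, giving C_14. So P = C_14 = 2674440.
A rooted plane tree with 12 edges has 13 nodes, and the count is C_12. So Q = C_12 = 208012.
Weakly increasing sequences with a_i ≤ i biject with Dyck paths of semilength 16, so there are C_16. So R = C_16 = 35357670.
P + Q + R = 2674440 + 208012 + 35357670 = 38240122.

38240122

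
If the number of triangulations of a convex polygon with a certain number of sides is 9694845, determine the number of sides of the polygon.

Triangulations of a convex m-gon are counted by C_{m−2}, and C_15 = 9694845.
So m − 2 = 15, giving m = 17 sides.

17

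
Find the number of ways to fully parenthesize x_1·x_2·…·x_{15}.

Bracketing 15 factors into binary products is counted by C_{15−1} = C_14.
C_14 = C_13 · 2(2·13+1)/(13+2) = 742900 · 54/15 = 2674440.

2674440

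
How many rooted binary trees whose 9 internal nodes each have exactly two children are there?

Full binary trees with n internal nodes are counted by C_n; here n = 9.
C_9 = C_8 · 2(2·8+1)/(8+2) = 1430 · 34/10 = 4862.

4862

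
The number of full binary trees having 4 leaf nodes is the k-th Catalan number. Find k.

3

A full binary tree with L leaves has L−1 internal nodes and is counted by C_{L−1}; L = 4 gives C_3.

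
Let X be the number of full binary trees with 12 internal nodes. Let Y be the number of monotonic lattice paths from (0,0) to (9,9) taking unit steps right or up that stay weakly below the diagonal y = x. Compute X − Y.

203150

The number of full binary trees on 12 internal nodes is the Catalan number C_12. So X = C_12 = 208012.
Monotone paths in an n×n grid that stay weakly below the diagonal are counted by C_n; here n = 9. So Y = C_9 = 4862.
X − Y = 208012 − 4862 = 203150.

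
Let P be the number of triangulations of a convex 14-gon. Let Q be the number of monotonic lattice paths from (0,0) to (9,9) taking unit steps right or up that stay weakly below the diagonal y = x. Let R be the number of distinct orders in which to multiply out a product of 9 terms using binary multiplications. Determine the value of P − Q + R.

A convex 14-gon is triangulated into 12 triangles, and the number of such triangulations is the Catalan number C_{14−2} = C_12. So P = C_12 = 208012.
Sub-diagonal monotone paths from (0,0) to (9,9) biject with Dyck paths of semilength 9, giving C_9. So Q = C_9 = 4862.
Bracketing 9 factors into binary products is counted by C_{9−1} = C_8. So R = C_8 = 1430.
P − Q + R = 208012 − 4862 + 1430 = 204580.

204580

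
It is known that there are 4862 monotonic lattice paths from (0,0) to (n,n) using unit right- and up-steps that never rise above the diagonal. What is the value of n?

Such diagonal-avoiding paths in an n×n grid are counted by C_n; 4862 = C_9.

9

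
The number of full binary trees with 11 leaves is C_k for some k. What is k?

A full binary tree with L leaves has L−1 internal nodes and is counted by C_{L−1}; L = 11 gives C_10.

10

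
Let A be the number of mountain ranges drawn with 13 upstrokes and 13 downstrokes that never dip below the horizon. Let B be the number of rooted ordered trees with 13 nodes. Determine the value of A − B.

Dyck paths of semilength n (length 2n) are counted by C_n; here n = 13. So A = C_13 = 742900.
Rooted ordered (plane) trees on m nodes have m−1 edges and are counted by C_{m−1}; m = 13 gives C_12. So B = C_12 = 208012.
A − B = 742900 − 208012 = 534888.

534888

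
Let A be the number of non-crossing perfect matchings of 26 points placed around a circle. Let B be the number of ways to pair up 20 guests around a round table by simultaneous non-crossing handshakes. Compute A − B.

726104

Pairing 26 circle points by 13 non-crossing chords gives C_13 matchings. So A = C_13 = 742900.
With 20 = 2·10 people, non-crossing handshake pairings are non-crossing perfect matchings on a circle, counted by C_10. So B = C_10 = 16796.
A − B = 742900 − 16796 = 726104.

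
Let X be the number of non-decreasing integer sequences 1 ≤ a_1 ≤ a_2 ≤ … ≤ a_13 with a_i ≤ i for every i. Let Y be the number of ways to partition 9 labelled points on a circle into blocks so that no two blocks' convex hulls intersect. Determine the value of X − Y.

738038

Such sub-staircase sequences of length n are counted by C_n; here n = 13. So X = C_13 = 742900.
The non-crossing partitions of [9] form a lattice of size C_9. So Y = C_9 = 4862.
X − Y = 742900 − 4862 = 738038.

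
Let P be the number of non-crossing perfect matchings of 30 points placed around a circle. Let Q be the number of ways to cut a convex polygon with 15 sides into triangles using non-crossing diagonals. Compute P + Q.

Non-crossing perfect matchings of 2n points on a circle are counted by C_n; with 30 points, n = 15. So P = C_15 = 9694845.
The number of triangulations of a 15-gon is the Catalan number C_13 (index = sides − 2). So Q = C_13 = 742900.
P + Q = 9694845 + 742900 = 10437745.

10437745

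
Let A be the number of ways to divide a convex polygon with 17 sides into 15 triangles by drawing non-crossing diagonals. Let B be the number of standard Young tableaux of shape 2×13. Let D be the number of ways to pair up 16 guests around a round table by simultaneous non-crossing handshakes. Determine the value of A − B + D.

8953375

A convex 17-gon is triangulated into 15 triangles, and the number of such triangulations is the Catalan number C_{17−2} = C_15. So A = C_15 = 9694845.
By the hook-length formula (or a Dyck-path bijection), SYT of shape 2×13 number C_13. So B = C_13 = 742900.
With 16 = 2·8 people, non-crossing handshake pairings are non-crossing perfect matchings on a circle, counted by C_8. So D = C_8 = 1430.
A − B + D = 9694845 − 742900 + 1430 = 8953375.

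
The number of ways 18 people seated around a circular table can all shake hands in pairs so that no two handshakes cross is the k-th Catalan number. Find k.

9

With 18 = 2·9 people, non-crossing handshake pairings are non-crossing perfect matchings on a circle, counted by C_9.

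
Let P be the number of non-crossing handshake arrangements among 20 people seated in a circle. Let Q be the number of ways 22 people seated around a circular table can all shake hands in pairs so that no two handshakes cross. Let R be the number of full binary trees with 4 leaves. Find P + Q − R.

Non-crossing handshake pairings of 2n people are counted by C_n; 20 people gives n = 10. So P = C_10 = 16796.
Non-crossing handshake pairings of 2n people are counted by C_n; 22 people gives n = 11. So Q = C_11 = 58786.
Full binary trees with 4 leaves have 4−1 = 3 internal nodes, so there are C_3 of them. So R = C_3 = 5.
P + Q − R = 16796 + 58786 − 5 = 75577.

75577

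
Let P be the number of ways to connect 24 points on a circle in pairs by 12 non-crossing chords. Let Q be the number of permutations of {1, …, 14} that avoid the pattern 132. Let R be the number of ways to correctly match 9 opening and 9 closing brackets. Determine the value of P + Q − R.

2877590

Pairing 24 circle points by 12 non-crossing chords gives C_12 matchings. So P = C_12 = 208012.
For any fixed pattern of length 3, the pattern-avoiding permutations of [14] number C_14. So Q = C_14 = 2674440.
A balanced arrangement of 9 bracket pairs is a Dyck word of semilength 9, so the count is C_9. So R = C_9 = 4862.
P + Q − R = 208012 + 2674440 − 4862 = 2877590.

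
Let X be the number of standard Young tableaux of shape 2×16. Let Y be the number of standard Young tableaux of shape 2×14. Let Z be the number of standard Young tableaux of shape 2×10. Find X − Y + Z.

By the hook-length formula (or a Dyck-path bijection), SYT of shape 2×16 number C_16. So X = C_16 = 35357670.
Standard Young tableaux of shape 2×n are counted by C_n; here n = 14. So Y = C_14 = 2674440.
Standard Young tableaux of shape 2×n are counted by C_n; here n = 10. So Z = C_10 = 16796.
X − Y + Z = 35357670 − 2674440 + 16796 = 32700026.

32700026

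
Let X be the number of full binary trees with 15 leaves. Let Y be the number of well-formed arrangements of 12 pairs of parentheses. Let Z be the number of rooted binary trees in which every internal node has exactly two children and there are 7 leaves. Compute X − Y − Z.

2466296

Full binary trees with 15 leaves have 15−1 = 14 internal nodes, so there are C_14 of them. So X = C_14 = 2674440.
A balanced arrangement of 12 bracket pairs is a Dyck word of semilength 12, so the count is C_12. So Y = C_12 = 208012.
A full binary tree with L leaves has L−1 internal nodes and is counted by C_{L−1}; L = 7 gives C_6. So Z = C_6 = 132.
X − Y − Z = 2674440 − 208012 − 132 = 2466296.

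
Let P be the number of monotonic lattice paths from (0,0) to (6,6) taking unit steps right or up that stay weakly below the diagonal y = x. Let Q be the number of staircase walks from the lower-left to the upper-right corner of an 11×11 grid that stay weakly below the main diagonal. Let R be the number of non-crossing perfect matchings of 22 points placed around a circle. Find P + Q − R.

132

Sub-diagonal monotone paths from (0,0) to (6,6) biject with Dyck paths of semilength 6, giving C_6. So P = C_6 = 132.
Sub-diagonal monotone paths from (0,0) to (11,11) biject with Dyck paths of semilength 11, giving C_11. So Q = C_11 = 58786.
Non-crossing perfect matchings of 2n points on a circle are counted by C_n; with 22 points, n = 11. So R = C_11 = 58786.
P + Q − R = 132 + 58786 − 58786 = 132.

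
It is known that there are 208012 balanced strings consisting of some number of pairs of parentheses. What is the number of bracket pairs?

Balanced strings of n bracket-pairs are counted by C_n; 208012 = C_12.

12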